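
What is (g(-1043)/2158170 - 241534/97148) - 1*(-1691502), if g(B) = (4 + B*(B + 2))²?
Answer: 58646225511540664/26207737395 ≈ 2.2377e+6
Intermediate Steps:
g(B) = (4 + B*(2 + B))²
(g(-1043)/2158170 - 241534/97148) - 1*(-1691502) = ((4 + (-1043)² + 2*(-1043))²/2158170 - 241534/97148) - 1*(-1691502) = ((4 + 1087849 - 2086)²*(1/2158170) - 241534*1/97148) + 1691502 = (1085767²*(1/2158170) - 120767/48574) + 1691502 = (1178889978289*(1/2158170) - 120767/48574) + 1691502 = (1178889978289/2158170 - 120767/48574) + 1691502 = 14315785292423374/26207737395 + 1691502 = 58646225511540664/26207737395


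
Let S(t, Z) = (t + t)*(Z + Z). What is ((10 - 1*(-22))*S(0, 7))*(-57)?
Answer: 0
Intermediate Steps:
S(t, Z) = 4*Z*t (S(t, Z) = (2*t)*(2*Z) = 4*Z*t)
((10 - 1*(-22))*S(0, 7))*(-57) = ((10 - 1*(-22))*(4*7*0))*(-57) = ((10 + 22)*0)*(-57) = (32*0)*(-57) = 0*(-57) = 0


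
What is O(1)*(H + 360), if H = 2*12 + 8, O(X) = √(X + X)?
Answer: 392*√2 ≈ 554.37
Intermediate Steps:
O(X) = √2*√X (O(X) = √(2*X) = √2*√X)
H = 32 (H = 24 + 8 = 32)
O(1)*(H + 360) = (√2*√1)*(32 + 360) = (√2*1)*392 = √2*392 = 392*√2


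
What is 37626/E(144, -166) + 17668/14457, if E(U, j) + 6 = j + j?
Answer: -268993649/2443233 ≈ -110.10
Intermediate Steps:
E(U, j) = -6 + 2*j (E(U, j) = -6 + (j + j) = -6 + 2*j)
37626/E(144, -166) + 17668/14457 = 37626/(-6 + 2*(-166)) + 17668/14457 = 37626/(-6 - 332) + 17668*(1/14457) = 37626/(-338) + 17668/14457 = 37626*(-1/338) + 17668/14457 = -18813/169 + 17668/14457 = -268993649/2443233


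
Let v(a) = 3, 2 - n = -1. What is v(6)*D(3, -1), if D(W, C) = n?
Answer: 9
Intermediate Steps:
n = 3 (n = 2 - 1*(-1) = 2 + 1 = 3)
D(W, C) = 3
v(6)*D(3, -1) = 3*3 = 9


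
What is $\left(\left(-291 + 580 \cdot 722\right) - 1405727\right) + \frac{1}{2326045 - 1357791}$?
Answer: $- \frac{955916507531}{968254} \approx -9.8726 \cdot 10^{5}$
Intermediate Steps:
$\left(\left(-291 + 580 \cdot 722\right) - 1405727\right) + \frac{1}{2326045 - 1357791} = \left(\left(-291 + 418760\right) - 1405727\right) + \frac{1}{968254} = \left(418469 - 1405727\right) + \frac{1}{968254} = -987258 + \frac{1}{968254} = - \frac{955916507531}{968254}$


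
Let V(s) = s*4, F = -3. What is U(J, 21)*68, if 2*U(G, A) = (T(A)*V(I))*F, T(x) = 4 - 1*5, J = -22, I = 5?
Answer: 2040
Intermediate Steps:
V(s) = 4*s
T(x) = -1 (T(x) = 4 - 5 = -1)
U(G, A) = 30 (U(G, A) = (-4*5*(-3))/2 = (-1*20*(-3))/2 = (-20*(-3))/2 = (½)*60 = 30)
U(J, 21)*68 = 30*68 = 2040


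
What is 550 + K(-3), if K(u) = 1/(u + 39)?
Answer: 19801/36 ≈ 550.03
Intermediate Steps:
K(u) = 1/(39 + u)
550 + K(-3) = 550 + 1/(39 - 3) = 550 + 1/36 = 19801/36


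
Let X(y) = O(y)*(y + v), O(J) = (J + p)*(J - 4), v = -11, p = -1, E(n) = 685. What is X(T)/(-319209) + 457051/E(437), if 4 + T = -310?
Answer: 56065046303/72886055 ≈ 769.21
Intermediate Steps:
T = -314 (T = -4 - 310 = -314)
O(J) = (-1 + J)*(-4 + J) (O(J) = (J - 1)*(J - 4) = (-1 + J)*(-4 + J))
X(y) = (-11 + y)*(4 + y**2 - 5*y) (X(y) = (4 + y**2 - 5*y)*(y - 11) = (4 + y**2 - 5*y)*(-11 + y) = (-11 + y)*(4 + y**2 - 5*y))
X(T)/(-319209) + 457051/E(437) = ((-11 - 314)*(4 + (-314)**2 - 5*(-314)))/(-319209) + 457051/685 = -325*(4 + 98596 + 1570)*(-1/319209) + 457051*(1/685) = -325*100170*(-1/319209) + 457051/685 = -32555250*(-1/319209) + 457051/685 = 10851750/106403 + 457051/685 = 56065046303/72886055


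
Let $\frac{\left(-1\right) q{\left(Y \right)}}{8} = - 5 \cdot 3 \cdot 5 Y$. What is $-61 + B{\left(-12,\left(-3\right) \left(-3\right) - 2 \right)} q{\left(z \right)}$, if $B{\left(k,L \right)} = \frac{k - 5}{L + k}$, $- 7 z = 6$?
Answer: $- \frac{12667}{7} \approx -1809.6$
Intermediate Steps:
$z = - \frac{6}{7}$ ($z = \left(- \frac{1}{7}\right) 6 = - \frac{6}{7} \approx -0.85714$)
$q{\left(Y \right)} = 600 Y$ ($q{\left(Y \right)} = - 8 \left(- 5 \cdot 3 \cdot 5 Y\right) = - 8 \left(- 5 \cdot 15 Y\right) = - 8 \left(- 75 Y\right) = 600 Y$)
$B{\left(k,L \right)} = \frac{-5 + k}{L + k}$
$-61 + B{\left(-12,\left(-3\right) \left(-3\right) - 2 \right)} q{\left(z \right)} = -61 + \frac{-5 - 12}{\left(\left(-3\right) \left(-3\right) - 2\right) - 12} \cdot 600 \left(- \frac{6}{7}\right) = -61 + \frac{1}{\left(9 - 2\right) - 12} \left(-17\right) \left(- \frac{3600}{7}\right) = -61 + \frac{1}{7 - 12} \left(-17\right) \left(- \frac{3600}{7}\right) = -61 + \frac{1}{-5} \left(-17\right) \left(- \frac{3600}{7}\right) = -61 + \left(- \frac{1}{5}\right) \left(-17\right) \left(- \frac{3600}{7}\right) = -61 + \frac{17}{5} \left(- \frac{3600}{7}\right) = -61 - \frac{12240}{7} = - \frac{12667}{7}$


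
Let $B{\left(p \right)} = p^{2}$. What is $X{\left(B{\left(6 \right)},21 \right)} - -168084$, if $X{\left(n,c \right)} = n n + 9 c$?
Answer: $169569$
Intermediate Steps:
$X{\left(n,c \right)} = n^{2} + 9 c$
$X{\left(B{\left(6 \right)},21 \right)} - -168084 = \left(\left(6^{2}\right)^{2} + 9 \cdot 21\right) - -168084 = \left(36^{2} + 189\right) + 168084 = \left(1296 + 189\right) + 168084 = 1485 + 168084 = 169569$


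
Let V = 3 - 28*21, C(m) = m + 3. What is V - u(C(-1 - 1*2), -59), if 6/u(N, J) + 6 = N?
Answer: -584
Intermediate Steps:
C(m) = 3 + m
u(N, J) = 6/(-6 + N)
V = -585 (V = 3 - 588 = -585)
V - u(C(-1 - 1*2), -59) = -585 - 6/(-6 + (3 + (-1 - 1*2))) = -585 - 6/(-6 + (3 + (-1 - 2))) = -585 - 6/(-6 + (3 - 3)) = -585 - 6/(-6 + 0) = -585 - 6/(-6) = -585 - 6*(-1)/6 = -585 - 1*(-1) = -585 + 1 = -584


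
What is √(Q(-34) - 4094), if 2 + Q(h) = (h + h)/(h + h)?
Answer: 3*I*√455 ≈ 63.992*I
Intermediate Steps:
Q(h) = -1 (Q(h) = -2 + (h + h)/(h + h) = -2 + (2*h)/((2*h)) = -2 + (2*h)*(1/(2*h)) = -2 + 1 = -1)
√(Q(-34) - 4094) = √(-1 - 4094) = √(-4095) = 3*I*√455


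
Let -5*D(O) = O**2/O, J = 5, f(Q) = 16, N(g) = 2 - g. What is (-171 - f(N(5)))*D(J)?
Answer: 187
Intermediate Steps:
D(O) = -O/5 (D(O) = -O**2/(5*O) = -O/5)
(-171 - f(N(5)))*D(J) = (-171 - 1*16)*(-1/5*5) = (-171 - 16)*(-1) = -187*(-1) = 187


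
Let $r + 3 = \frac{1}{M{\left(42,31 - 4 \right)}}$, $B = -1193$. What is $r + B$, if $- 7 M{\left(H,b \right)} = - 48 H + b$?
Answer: $- \frac{2378837}{1989} \approx -1196.0$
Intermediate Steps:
$M{\left(H,b \right)} = - \frac{b}{7} + \frac{48 H}{7}$ ($M{\left(H,b \right)} = - \frac{- 48 H + b}{7} = - \frac{b - 48 H}{7} = - \frac{b}{7} + \frac{48 H}{7}$)
$r = - \frac{5960}{1989}$ ($r = -3 + \frac{1}{- \frac{31 - 4}{7} + \frac{48}{7} \cdot 42} = -3 + \frac{1}{\left(- \frac{1}{7}\right) 27 + 288} = -3 + \frac{1}{- \frac{27}{7} + 288} = -3 + \frac{1}{\frac{1989}{7}} = -3 + \frac{7}{1989} = - \frac{5960}{1989} \approx -2.9965$)
$r + B = - \frac{5960}{1989} - 1193 = - \frac{2378837}{1989}$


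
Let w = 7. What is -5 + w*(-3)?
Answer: -26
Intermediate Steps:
-5 + w*(-3) = -5 + 7*(-3) = -5 - 21 = -26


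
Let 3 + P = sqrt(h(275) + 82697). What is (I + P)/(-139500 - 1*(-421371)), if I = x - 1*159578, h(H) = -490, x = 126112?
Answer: -33469/281871 + sqrt(82207)/281871 ≈ -0.11772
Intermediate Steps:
P = -3 + sqrt(82207) (P = -3 + sqrt(-490 + 82697) = -3 + sqrt(82207) ≈ 283.72)
I = -33466 (I = 126112 - 1*159578 = 126112 - 159578 = -33466)
(I + P)/(-139500 - 1*(-421371)) = (-33466 + (-3 + sqrt(82207)))/(-139500 - 1*(-421371)) = (-33469 + sqrt(82207))/(-139500 + 421371) = (-33469 + sqrt(82207))/281871 = (-33469 + sqrt(82207))*(1/281871) = -33469/281871 + sqrt(82207)/281871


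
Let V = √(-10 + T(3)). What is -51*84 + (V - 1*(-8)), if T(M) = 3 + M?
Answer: -4276 + 2*I ≈ -4276.0 + 2.0*I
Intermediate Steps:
V = 2*I (V = √(-10 + (3 + 3)) = √(-10 + 6) = √(-4) = 2*I ≈ 2.0*I)
-51*84 + (V - 1*(-8)) = -51*84 + (2*I - 1*(-8)) = -4284 + (2*I + 8) = -4284 + (8 + 2*I) = -4276 + 2*I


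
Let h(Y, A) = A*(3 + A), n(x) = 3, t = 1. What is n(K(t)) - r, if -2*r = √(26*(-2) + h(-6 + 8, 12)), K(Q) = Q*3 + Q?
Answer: 3 + 4*√2 ≈ 8.6569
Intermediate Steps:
K(Q) = 4*Q (K(Q) = 3*Q + Q = 4*Q)
r = -4*√2 (r = -√(26*(-2) + 12*(3 + 12))/2 = -√(-52 + 12*15)/2 = -√(-52 + 180)/2 = -4*√2 ≈ -5.6569)
n(K(t)) - r = 3 - (-4)*√2 = 3 + 4*√2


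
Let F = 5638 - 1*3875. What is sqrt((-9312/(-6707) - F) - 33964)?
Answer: I*sqrt(1607075517639)/6707 ≈ 189.01*I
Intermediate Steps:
F = 1763 (F = 5638 - 3875 = 1763)
sqrt((-9312/(-6707) - F) - 33964) = sqrt((-9312/(-6707) - 1*1763) - 33964) = sqrt((-9312*(-1/6707) - 1763) - 33964) = sqrt((9312/6707 - 1763) - 33964) = sqrt(-11815129/6707 - 33964) = sqrt(-239611677/6707) = I*sqrt(1607075517639)/6707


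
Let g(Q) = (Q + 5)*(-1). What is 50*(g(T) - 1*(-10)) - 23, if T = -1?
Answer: 277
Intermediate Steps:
g(Q) = -5 - Q (g(Q) = (5 + Q)*(-1) = -5 - Q)
50*(g(T) - 1*(-10)) - 23 = 50*((-5 - 1*(-1)) - 1*(-10)) - 23 = 50*((-5 + 1) + 10) - 23 = 50*(-4 + 10) - 23 = 50*6 - 23 = 300 - 23 = 277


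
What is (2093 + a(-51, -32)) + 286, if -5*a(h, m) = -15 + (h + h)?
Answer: 12012/5 ≈ 2402.4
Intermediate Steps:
a(h, m) = 3 - 2*h/5 (a(h, m) = -(-15 + (h + h))/5 = -(-15 + 2*h)/5 = 3 - 2*h/5)
(2093 + a(-51, -32)) + 286 = (2093 + (3 - ⅖*(-51))) + 286 = (2093 + (3 + 102/5)) + 286 = (2093 + 117/5) + 286 = 10582/5 + 286 = 12012/5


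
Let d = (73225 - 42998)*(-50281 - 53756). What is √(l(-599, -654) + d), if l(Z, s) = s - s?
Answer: I*√3144726399 ≈ 56078.0*I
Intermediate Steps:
l(Z, s) = 0
d = -3144726399 (d = 30227*(-104037) = -3144726399)
√(l(-599, -654) + d) = √(0 - 3144726399) = √(-3144726399) = I*√3144726399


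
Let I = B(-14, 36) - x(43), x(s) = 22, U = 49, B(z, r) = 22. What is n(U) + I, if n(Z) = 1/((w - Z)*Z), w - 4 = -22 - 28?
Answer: -1/4655 ≈ -0.00021482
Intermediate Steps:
w = -46 (w = 4 + (-22 - 28) = 4 - 50 = -46)
n(Z) = 1/(Z*(-46 - Z)) (n(Z) = 1/((-46 - Z)*Z) = 1/(Z*(-46 - Z)))
I = 0 (I = 22 - 1*22 = 22 - 22 = 0)
n(U) + I = -1/(49*(46 + 49)) + 0 = -1*1/49/95 + 0 = -1*1/49*1/95 + 0 = -1/4655 + 0 = -1/4655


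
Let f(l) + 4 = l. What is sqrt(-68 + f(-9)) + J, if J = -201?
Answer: -201 + 9*I ≈ -201.0 + 9.0*I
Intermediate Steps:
f(l) = -4 + l
sqrt(-68 + f(-9)) + J = sqrt(-68 + (-4 - 9)) - 201 = sqrt(-68 - 13) - 201 = sqrt(-81) - 201 = 9*I - 201 = -201 + 9*I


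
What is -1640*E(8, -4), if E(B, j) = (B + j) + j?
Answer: 0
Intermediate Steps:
E(B, j) = B + 2*j
-1640*E(8, -4) = -1640*(8 + 2*(-4)) = -1640*(8 - 8) = -1640*0 = 0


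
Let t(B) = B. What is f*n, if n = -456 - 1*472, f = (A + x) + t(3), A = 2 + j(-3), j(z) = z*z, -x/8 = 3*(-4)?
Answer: -102080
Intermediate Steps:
x = 96 (x = -24*(-4) = -8*(-12) = 96)
j(z) = z²
A = 11 (A = 2 + (-3)² = 2 + 9 = 11)
f = 110 (f = (11 + 96) + 3 = 107 + 3 = 110)
n = -928 (n = -456 - 472 = -928)
f*n = 110*(-928) = -102080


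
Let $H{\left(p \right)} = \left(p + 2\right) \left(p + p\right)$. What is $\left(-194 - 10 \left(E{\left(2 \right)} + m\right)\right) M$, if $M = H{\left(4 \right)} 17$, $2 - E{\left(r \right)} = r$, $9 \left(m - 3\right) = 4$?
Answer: $- \frac{559232}{3} \approx -1.8641 \cdot 10^{5}$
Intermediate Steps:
$m = \frac{31}{9}$ ($m = 3 + \frac{1}{9} \cdot 4 = 3 + \frac{4}{9} = \frac{31}{9} \approx 3.4444$)
$E{\left(r \right)} = 2 - r$
$H{\left(p \right)} = 2 p \left(2 + p\right)$ ($H{\left(p \right)} = \left(2 + p\right) 2 p = 2 p \left(2 + p\right)$)
$M = 816$ ($M = 2 \cdot 4 \left(2 + 4\right) 17 = 2 \cdot 4 \cdot 6 \cdot 17 = 48 \cdot 17 = 816$)
$\left(-194 - 10 \left(E{\left(2 \right)} + m\right)\right) M = \left(-194 - 10 \left(\left(2 - 2\right) + \frac{31}{9}\right)\right) 816 = \left(-194 - 10 \left(0 + \frac{31}{9}\right)\right) 816 = \left(-194 - \frac{310}{9}\right) 816 = \left(- \frac{2056}{9}\right) 816 = - \frac{559232}{3}$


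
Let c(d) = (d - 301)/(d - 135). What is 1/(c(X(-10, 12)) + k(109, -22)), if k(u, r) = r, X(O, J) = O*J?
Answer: -255/5189 ≈ -0.049142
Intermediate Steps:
X(O, J) = J*O
c(d) = (-301 + d)/(-135 + d)
1/(c(X(-10, 12)) + k(109, -22)) = 1/((-301 + 12*(-10))/(-135 + 12*(-10)) - 22) = 1/((-301 - 120)/(-135 - 120) - 22) = 1/(-421/(-255) - 22) = 1/(-1/255*(-421) - 22) = 1/(421/255 - 22) = 1/(-5189/255) = -255/5189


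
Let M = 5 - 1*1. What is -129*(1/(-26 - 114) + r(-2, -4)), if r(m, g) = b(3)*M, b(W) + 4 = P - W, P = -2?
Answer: 650289/140 ≈ 4644.9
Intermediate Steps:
b(W) = -6 - W (b(W) = -4 + (-2 - W) = -6 - W)
M = 4 (M = 5 - 1 = 4)
r(m, g) = -36 (r(m, g) = (-6 - 1*3)*4 = (-6 - 3)*4 = -9*4 = -36)
-129*(1/(-26 - 114) + r(-2, -4)) = -129*(1/(-26 - 114) - 36) = -129*(1/(-140) - 36) = -129*(-1/140 - 36) = -129*(-5041)/140 = -1*(-650289/140) = 650289/140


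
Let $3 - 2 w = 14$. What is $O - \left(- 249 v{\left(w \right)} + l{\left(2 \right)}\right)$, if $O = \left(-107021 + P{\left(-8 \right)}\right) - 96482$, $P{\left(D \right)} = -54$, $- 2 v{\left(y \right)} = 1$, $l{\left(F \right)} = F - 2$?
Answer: $- \frac{407363}{2} \approx -2.0368 \cdot 10^{5}$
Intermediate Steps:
$w = - \frac{11}{2}$ ($w = \frac{3}{2} - 7 = - \frac{11}{2} \approx -5.5$)
$l{\left(F \right)} = -2 + F$ ($l{\left(F \right)} = F - 2 = -2 + F$)
$v{\left(y \right)} = - \frac{1}{2}$ ($v{\left(y \right)} = \left(- \frac{1}{2}\right) 1 = - \frac{1}{2}$)
$O = -203557$ ($O = \left(-107021 - 54\right) - 96482 = -107075 - 96482 = -203557$)
$O - \left(- 249 v{\left(w \right)} + l{\left(2 \right)}\right) = -203557 - \left(\left(-249\right) \left(- \frac{1}{2}\right) + \left(-2 + 2\right)\right) = -203557 - \left(\frac{249}{2} + 0\right) = -203557 - \frac{249}{2} = - \frac{407363}{2}$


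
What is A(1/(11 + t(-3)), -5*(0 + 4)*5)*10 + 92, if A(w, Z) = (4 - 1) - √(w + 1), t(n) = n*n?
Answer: 122 - √105 ≈ 111.75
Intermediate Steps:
t(n) = n²
A(w, Z) = 3 - √(1 + w)
A(1/(11 + t(-3)), -5*(0 + 4)*5)*10 + 92 = (3 - √(1 + 1/(11 + (-3)²)))*10 + 92 = (3 - √(1 + 1/(11 + 9)))*10 + 92 = (3 - √(1 + 1/20))*10 + 92 = (3 - √(21/20))*10 + 92 = (3 - √105/10)*10 + 92 = (30 - √105) + 92 = 122 - √105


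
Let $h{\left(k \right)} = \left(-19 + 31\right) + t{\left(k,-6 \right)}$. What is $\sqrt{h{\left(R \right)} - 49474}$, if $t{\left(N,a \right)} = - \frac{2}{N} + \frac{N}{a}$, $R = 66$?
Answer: $\frac{i \sqrt{53876130}}{33} \approx 222.43 i$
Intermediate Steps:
$h{\left(k \right)} = 12 - \frac{2}{k} - \frac{k}{6}$ ($h{\left(k \right)} = \left(-19 + 31\right) + \left(- \frac{2}{k} + \frac{k}{-6}\right) = 12 + \left(- \frac{2}{k} + k \left(- \frac{1}{6}\right)\right) = 12 - \left(\frac{2}{k} + \frac{k}{6}\right) = 12 - \frac{2}{k} - \frac{k}{6}$)
$\sqrt{h{\left(R \right)} - 49474} = \sqrt{\left(12 - \frac{2}{66} - 11\right) - 49474} = \sqrt{\left(12 - \frac{1}{33} - 11\right) - 49474} = \sqrt{\frac{32}{33} - 49474} = \sqrt{- \frac{1632610}{33}} = \frac{i \sqrt{53876130}}{33}$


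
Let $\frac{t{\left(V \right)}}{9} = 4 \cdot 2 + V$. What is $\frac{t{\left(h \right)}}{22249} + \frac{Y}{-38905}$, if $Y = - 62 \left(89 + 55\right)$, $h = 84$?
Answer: $\frac{7446852}{27922495} \approx 0.2667$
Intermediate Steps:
$t{\left(V \right)} = 72 + 9 V$ ($t{\left(V \right)} = 9 \left(4 \cdot 2 + V\right) = 9 \left(8 + V\right) = 72 + 9 V$)
$Y = -8928$ ($Y = \left(-62\right) 144 = -8928$)
$\frac{t{\left(h \right)}}{22249} + \frac{Y}{-38905} = \frac{72 + 9 \cdot 84}{22249} - \frac{8928}{-38905} = \left(72 + 756\right) \frac{1}{22249} - - \frac{288}{1255} = 828 \cdot \frac{1}{22249} + \frac{288}{1255} = \frac{828}{22249} + \frac{288}{1255} = \frac{7446852}{27922495}$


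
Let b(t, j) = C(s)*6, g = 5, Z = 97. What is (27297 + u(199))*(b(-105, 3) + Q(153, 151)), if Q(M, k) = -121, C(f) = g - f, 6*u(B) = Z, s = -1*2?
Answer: -12946441/6 ≈ -2.1577e+6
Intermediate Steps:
s = -2
u(B) = 97/6 (u(B) = (⅙)*97 = 97/6)
C(f) = 5 - f
b(t, j) = 42 (b(t, j) = (5 - 1*(-2))*6 = (5 + 2)*6 = 7*6 = 42)
(27297 + u(199))*(b(-105, 3) + Q(153, 151)) = (27297 + 97/6)*(42 - 121) = (163879/6)*(-79) = -12946441/6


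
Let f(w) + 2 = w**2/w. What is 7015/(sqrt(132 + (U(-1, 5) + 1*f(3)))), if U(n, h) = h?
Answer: 305*sqrt(138)/6 ≈ 597.16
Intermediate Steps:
f(w) = -2 + w (f(w) = -2 + w**2/w = -2 + w)
7015/(sqrt(132 + (U(-1, 5) + 1*f(3)))) = 7015/(sqrt(132 + (5 + 1*(-2 + 3)))) = 7015/(sqrt(132 + (5 + 1*1))) = 7015/(sqrt(132 + (5 + 1))) = 7015/(sqrt(132 + 6)) = 7015/(sqrt(138)) = 7015*(sqrt(138)/138) = 305*sqrt(138)/6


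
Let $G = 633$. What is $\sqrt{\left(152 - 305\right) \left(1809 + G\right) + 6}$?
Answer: $2 i \sqrt{93405} \approx 611.24 i$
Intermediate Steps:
$\sqrt{\left(152 - 305\right) \left(1809 + G\right) + 6} = \sqrt{\left(152 - 305\right) \left(1809 + 633\right) + 6} = \sqrt{\left(-153\right) 2442 + 6} = \sqrt{-373626 + 6} = \sqrt{-373620} = 2 i \sqrt{93405}$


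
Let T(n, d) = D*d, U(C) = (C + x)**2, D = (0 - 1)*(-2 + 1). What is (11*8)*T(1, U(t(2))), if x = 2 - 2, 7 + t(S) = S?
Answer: 2200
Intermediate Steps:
t(S) = -7 + S
D = 1 (D = -1*(-1) = 1)
x = 0
U(C) = C**2 (U(C) = (C + 0)**2 = C**2)
T(n, d) = d (T(n, d) = 1*d = d)
(11*8)*T(1, U(t(2))) = (11*8)*(-7 + 2)**2 = 88*(-5)**2 = 88*25 = 2200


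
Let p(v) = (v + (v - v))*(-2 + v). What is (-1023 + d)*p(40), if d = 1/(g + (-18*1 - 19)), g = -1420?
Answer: -2265578240/1457 ≈ -1.5550e+6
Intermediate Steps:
d = -1/1457 (d = 1/(-1420 + (-18*1 - 19)) = 1/(-1420 + (-18 - 19)) = 1/(-1420 - 37) = 1/(-1457) = -1/1457 ≈ -0.00068634)
p(v) = v*(-2 + v) (p(v) = (v + 0)*(-2 + v) = v*(-2 + v))
(-1023 + d)*p(40) = (-1023 - 1/1457)*(40*(-2 + 40)) = -59620480*38/1457 = -1490512/1457*1520 = -2265578240/1457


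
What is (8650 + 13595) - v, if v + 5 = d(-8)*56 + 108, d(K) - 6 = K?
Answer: 22254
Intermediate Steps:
d(K) = 6 + K
v = -9 (v = -5 + ((6 - 8)*56 + 108) = -5 + (-2*56 + 108) = -5 + (-112 + 108) = -5 - 4 = -9)
(8650 + 13595) - v = (8650 + 13595) - 1*(-9) = 22245 + 9 = 22254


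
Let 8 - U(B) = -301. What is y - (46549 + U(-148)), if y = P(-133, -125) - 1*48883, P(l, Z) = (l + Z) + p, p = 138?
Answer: -95861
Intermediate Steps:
U(B) = 309 (U(B) = 8 - 1*(-301) = 8 + 301 = 309)
P(l, Z) = 138 + Z + l (P(l, Z) = (l + Z) + 138 = (Z + l) + 138 = 138 + Z + l)
y = -49003 (y = (138 - 125 - 133) - 1*48883 = -120 - 48883 = -49003)
y - (46549 + U(-148)) = -49003 - (46549 + 309) = -49003 - 1*46858 = -49003 - 46858 = -95861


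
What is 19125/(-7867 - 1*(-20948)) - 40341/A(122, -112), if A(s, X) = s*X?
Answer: 112717803/25534112 ≈ 4.4144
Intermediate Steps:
A(s, X) = X*s
19125/(-7867 - 1*(-20948)) - 40341/A(122, -112) = 19125/(-7867 - 1*(-20948)) - 40341/((-112*122)) = 19125/(-7867 + 20948) - 40341/(-13664) = 19125/13081 - 40341*(-1/13664) = 19125*(1/13081) + 5763/1952 = 19125/13081 + 5763/1952 = 112717803/25534112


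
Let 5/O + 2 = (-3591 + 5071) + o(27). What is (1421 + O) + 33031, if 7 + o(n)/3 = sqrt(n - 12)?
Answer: 73131750013/2122714 - 15*sqrt(15)/2122714 ≈ 34452.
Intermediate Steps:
o(n) = -21 + 3*sqrt(-12 + n) (o(n) = -21 + 3*sqrt(n - 12) = -21 + 3*sqrt(-12 + n))
O = 5/(1457 + 3*sqrt(15)) (O = 5/(-2 + ((-3591 + 5071) + (-21 + 3*sqrt(-12 + 27)))) = 5/(-2 + (1480 + (-21 + 3*sqrt(15)))) = 5/(-2 + (1459 + 3*sqrt(15))) = 5/(1457 + 3*sqrt(15)) ≈ 0.0034046)
(1421 + O) + 33031 = (1421 + (7285/2122714 - 15*sqrt(15)/2122714)) + 33031 = (3016383879/2122714 - 15*sqrt(15)/2122714) + 33031 = 73131750013/2122714 - 15*sqrt(15)/2122714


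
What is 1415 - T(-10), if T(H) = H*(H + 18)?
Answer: 1495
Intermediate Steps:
T(H) = H*(18 + H)
1415 - T(-10) = 1415 - (-10)*(18 - 10) = 1415 - (-10)*8 = 1415 - 1*(-80) = 1415 + 80 = 1495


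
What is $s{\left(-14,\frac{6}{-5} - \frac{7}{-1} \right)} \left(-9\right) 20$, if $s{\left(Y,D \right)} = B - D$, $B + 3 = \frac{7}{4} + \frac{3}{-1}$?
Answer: $1809$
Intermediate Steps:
$B = - \frac{17}{4}$ ($B = -3 + \left(\frac{7}{4} + \frac{3}{-1}\right) = -3 + \left(7 \cdot \frac{1}{4} + 3 \left(-1\right)\right) = -3 + \left(\frac{7}{4} - 3\right) = -3 - \frac{5}{4} = - \frac{17}{4} \approx -4.25$)
$s{\left(Y,D \right)} = - \frac{17}{4} - D$
$s{\left(-14,\frac{6}{-5} - \frac{7}{-1} \right)} \left(-9\right) 20 = \left(- \frac{17}{4} - \left(\frac{6}{-5} - \frac{7}{-1}\right)\right) \left(-9\right) 20 = \left(- \frac{17}{4} - \left(6 \left(- \frac{1}{5}\right) - -7\right)\right) \left(-9\right) 20 = \left(- \frac{17}{4} - \left(- \frac{6}{5} + 7\right)\right) \left(-9\right) 20 = \left(- \frac{17}{4} - \frac{29}{5}\right) \left(-9\right) 20 = \left(- \frac{201}{20}\right) \left(-9\right) 20 = \frac{1809}{20} \cdot 20 = 1809$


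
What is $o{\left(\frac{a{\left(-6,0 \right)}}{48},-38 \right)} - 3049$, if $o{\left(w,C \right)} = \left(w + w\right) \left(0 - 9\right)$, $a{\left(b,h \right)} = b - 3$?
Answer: $- \frac{24365}{8} \approx -3045.6$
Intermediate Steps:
$a{\left(b,h \right)} = -3 + b$
$o{\left(w,C \right)} = - 18 w$ ($o{\left(w,C \right)} = 2 w \left(-9\right) = - 18 w$)
$o{\left(\frac{a{\left(-6,0 \right)}}{48},-38 \right)} - 3049 = - 18 \frac{-3 - 6}{48} - 3049 = - 18 \left(\left(-9\right) \frac{1}{48}\right) - 3049 = \left(-18\right) \left(- \frac{3}{16}\right) - 3049 = \frac{27}{8} - 3049 = - \frac{24365}{8}$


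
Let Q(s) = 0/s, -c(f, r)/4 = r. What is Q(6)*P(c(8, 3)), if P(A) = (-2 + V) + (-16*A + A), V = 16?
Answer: 0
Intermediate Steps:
c(f, r) = -4*r
Q(s) = 0
P(A) = 14 - 15*A (P(A) = (-2 + 16) + (-16*A + A) = 14 - 15*A)
Q(6)*P(c(8, 3)) = 0*(14 - (-60)*3) = 0*(14 - 15*(-12)) = 0*(14 + 180) = 0*194 = 0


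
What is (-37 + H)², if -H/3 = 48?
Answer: 32761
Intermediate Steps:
H = -144 (H = -3*48 = -144)
(-37 + H)² = (-37 - 144)² = (-181)² = 32761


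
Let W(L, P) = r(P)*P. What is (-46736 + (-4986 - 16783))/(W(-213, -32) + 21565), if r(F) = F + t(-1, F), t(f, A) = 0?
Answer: -68505/22589 ≈ -3.0327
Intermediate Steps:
r(F) = F (r(F) = F + 0 = F)
W(L, P) = P² (W(L, P) = P*P = P²)
(-46736 + (-4986 - 16783))/(W(-213, -32) + 21565) = (-46736 + (-4986 - 16783))/((-32)² + 21565) = (-46736 - 21769)/(1024 + 21565) = -68505/22589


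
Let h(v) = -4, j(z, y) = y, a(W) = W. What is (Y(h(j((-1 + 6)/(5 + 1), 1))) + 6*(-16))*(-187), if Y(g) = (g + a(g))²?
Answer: 5984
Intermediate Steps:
Y(g) = 4*g² (Y(g) = (g + g)² = (2*g)² = 4*g²)
(Y(h(j((-1 + 6)/(5 + 1), 1))) + 6*(-16))*(-187) = (4*(-4)² + 6*(-16))*(-187) = (4*16 - 96)*(-187) = (64 - 96)*(-187) = -32*(-187) = 5984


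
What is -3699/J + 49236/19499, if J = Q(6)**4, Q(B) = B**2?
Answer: 3060201725/1212993792 ≈ 2.5229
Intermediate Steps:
J = 1679616 (J = (6**2)**4 = 36**4 = 1679616)
-3699/J + 49236/19499 = -3699/1679616 + 49236/19499 = -3699*1/1679616 + 49236*(1/19499) = -137/62208 + 49236/19499 = 3060201725/1212993792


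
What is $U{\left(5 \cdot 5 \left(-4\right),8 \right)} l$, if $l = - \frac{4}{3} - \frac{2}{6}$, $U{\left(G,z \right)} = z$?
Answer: $- \frac{40}{3} \approx -13.333$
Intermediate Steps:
$l = - \frac{5}{3}$ ($l = \left(-4\right) \frac{1}{3} - \frac{1}{3} = - \frac{4}{3} - \frac{1}{3} = - \frac{5}{3} \approx -1.6667$)
$U{\left(5 \cdot 5 \left(-4\right),8 \right)} l = 8 \left(- \frac{5}{3}\right) = - \frac{40}{3}$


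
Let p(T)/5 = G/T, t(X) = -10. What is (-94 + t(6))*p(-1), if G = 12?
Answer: 6240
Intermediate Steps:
p(T) = 60/T (p(T) = 5*(12/T) = 60/T)
(-94 + t(6))*p(-1) = (-94 - 10)*(60/(-1)) = -6240*(-1) = -104*(-60) = 6240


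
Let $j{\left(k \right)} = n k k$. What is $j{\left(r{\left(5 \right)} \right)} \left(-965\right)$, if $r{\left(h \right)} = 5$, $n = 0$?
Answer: $0$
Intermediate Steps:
$j{\left(k \right)} = 0$ ($j{\left(k \right)} = 0 k k = 0 k = 0$)
$j{\left(r{\left(5 \right)} \right)} \left(-965\right) = 0 \left(-965\right) = 0$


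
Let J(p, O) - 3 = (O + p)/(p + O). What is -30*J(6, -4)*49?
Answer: -5880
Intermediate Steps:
J(p, O) = 4 (J(p, O) = 3 + (O + p)/(p + O) = 3 + (O + p)/(O + p) = 3 + 1 = 4)
-30*J(6, -4)*49 = -30*4*49 = -120*49 = -5880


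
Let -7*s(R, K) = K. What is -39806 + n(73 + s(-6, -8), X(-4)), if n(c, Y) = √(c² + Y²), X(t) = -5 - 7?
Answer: -39806 + 3*√30713/7 ≈ -39731.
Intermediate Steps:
X(t) = -12
s(R, K) = -K/7
n(c, Y) = √(Y² + c²)
-39806 + n(73 + s(-6, -8), X(-4)) = -39806 + √((-12)² + (73 - ⅐*(-8))²) = -39806 + √(144 + (73 + 8/7)²) = -39806 + √(144 + (519/7)²) = -39806 + √(144 + 269361/49) = -39806 + √(276417/49) = -39806 + 3*√30713/7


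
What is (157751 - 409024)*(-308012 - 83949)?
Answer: 98489216353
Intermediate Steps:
(157751 - 409024)*(-308012 - 83949) = -251273*(-391961) = 98489216353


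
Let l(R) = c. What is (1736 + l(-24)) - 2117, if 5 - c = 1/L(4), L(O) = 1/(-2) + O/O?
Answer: -378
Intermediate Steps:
L(O) = 1/2 (L(O) = 1*(-1/2) + 1 = -1/2 + 1 = 1/2)
c = 3 (c = 5 - 1/1/2 = 5 - 1*2 = 5 - 2 = 3)
l(R) = 3
(1736 + l(-24)) - 2117 = (1736 + 3) - 2117 = 1739 - 2117 = -378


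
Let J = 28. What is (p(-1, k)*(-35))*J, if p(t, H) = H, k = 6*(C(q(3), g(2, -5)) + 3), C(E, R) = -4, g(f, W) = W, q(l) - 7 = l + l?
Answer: 5880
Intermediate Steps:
q(l) = 7 + 2*l (q(l) = 7 + (l + l) = 7 + 2*l)
k = -6 (k = 6*(-4 + 3) = 6*(-1) = -6)
(p(-1, k)*(-35))*J = -6*(-35)*28 = 210*28 = 5880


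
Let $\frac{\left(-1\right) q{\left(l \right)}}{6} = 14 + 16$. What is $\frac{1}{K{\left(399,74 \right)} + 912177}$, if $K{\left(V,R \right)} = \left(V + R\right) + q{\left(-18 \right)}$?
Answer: $\frac{1}{912470} \approx 1.0959 \cdot 10^{-6}$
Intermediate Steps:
$q{\left(l \right)} = -180$ ($q{\left(l \right)} = - 6 \left(14 + 16\right) = \left(-6\right) 30 = -180$)
$K{\left(V,R \right)} = -180 + R + V$ ($K{\left(V,R \right)} = \left(V + R\right) - 180 = \left(R + V\right) - 180 = -180 + R + V$)
$\frac{1}{K{\left(399,74 \right)} + 912177} = \frac{1}{\left(-180 + 74 + 399\right) + 912177} = \frac{1}{293 + 912177} = \frac{1}{912470}$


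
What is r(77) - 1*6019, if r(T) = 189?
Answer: -5830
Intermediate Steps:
r(77) - 1*6019 = 189 - 1*6019 = 189 - 6019 = -5830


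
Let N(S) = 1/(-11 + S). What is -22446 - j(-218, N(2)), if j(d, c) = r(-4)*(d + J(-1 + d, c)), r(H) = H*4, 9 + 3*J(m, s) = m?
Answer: -27150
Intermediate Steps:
J(m, s) = -3 + m/3
r(H) = 4*H
j(d, c) = 160/3 - 64*d/3 (j(d, c) = (4*(-4))*(d + (-3 + (-1 + d)/3)) = -16*(d + (-3 + (-⅓ + d/3))) = -16*(d + (-10/3 + d/3)) = -16*(-10/3 + 4*d/3) = 160/3 - 64*d/3)
-22446 - j(-218, N(2)) = -22446 - (160/3 - 64/3*(-218)) = -22446 - (160/3 + 13952/3) = -22446 - 1*4704 = -22446 - 4704 = -27150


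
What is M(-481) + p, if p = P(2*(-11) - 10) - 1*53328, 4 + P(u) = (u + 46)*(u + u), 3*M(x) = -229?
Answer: -162913/3 ≈ -54304.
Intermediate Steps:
M(x) = -229/3 (M(x) = (1/3)*(-229) = -229/3)
P(u) = -4 + 2*u*(46 + u) (P(u) = -4 + (u + 46)*(u + u) = -4 + (46 + u)*(2*u) = -4 + 2*u*(46 + u))
p = -54228 (p = (-4 + 2*(2*(-11) - 10)**2 + 92*(2*(-11) - 10)) - 1*53328 = (-4 + 2*(-22 - 10)**2 + 92*(-22 - 10)) - 53328 = (-4 + 2*(-32)**2 + 92*(-32)) - 53328 = (-4 + 2*1024 - 2944) - 53328 = (-4 + 2048 - 2944) - 53328 = -900 - 53328 = -54228)
M(-481) + p = -229/3 - 54228 = -162913/3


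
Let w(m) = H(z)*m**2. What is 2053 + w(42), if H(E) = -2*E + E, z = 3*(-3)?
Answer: 17929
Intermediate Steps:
z = -9
H(E) = -E
w(m) = 9*m**2 (w(m) = (-1*(-9))*m**2 = 9*m**2)
2053 + w(42) = 2053 + 9*42**2 = 2053 + 9*1764 = 2053 + 15876 = 17929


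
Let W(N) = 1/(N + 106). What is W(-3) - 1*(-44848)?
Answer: 4619345/103 ≈ 44848.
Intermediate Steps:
W(N) = 1/(106 + N)
W(-3) - 1*(-44848) = 1/(106 - 3) - 1*(-44848) = 1/103 + 44848 = 4619345/103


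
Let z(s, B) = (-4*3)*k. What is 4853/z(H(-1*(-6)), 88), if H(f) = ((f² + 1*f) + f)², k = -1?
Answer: 4853/12 ≈ 404.42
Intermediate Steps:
H(f) = (f² + 2*f)² (H(f) = ((f² + f) + f)² = ((f + f²) + f)² = (f² + 2*f)²)
z(s, B) = 12 (z(s, B) = -4*3*(-1) = -12*(-1) = 12)
4853/z(H(-1*(-6)), 88) = 4853/12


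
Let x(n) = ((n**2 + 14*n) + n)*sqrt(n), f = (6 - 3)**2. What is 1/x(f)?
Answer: 1/648 ≈ 0.0015432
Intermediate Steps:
f = 9 (f = 3**2 = 9)
x(n) = sqrt(n)*(n**2 + 15*n) (x(n) = (n**2 + 15*n)*sqrt(n) = sqrt(n)*(n**2 + 15*n))
1/x(f) = 1/(9**(3/2)*(15 + 9)) = 1/(27*24) = 1/648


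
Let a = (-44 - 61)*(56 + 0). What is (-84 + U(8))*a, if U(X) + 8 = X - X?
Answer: 540960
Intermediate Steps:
U(X) = -8 (U(X) = -8 + (X - X) = -8 + 0 = -8)
a = -5880 (a = -105*56 = -5880)
(-84 + U(8))*a = (-84 - 8)*(-5880) = -92*(-5880) = 540960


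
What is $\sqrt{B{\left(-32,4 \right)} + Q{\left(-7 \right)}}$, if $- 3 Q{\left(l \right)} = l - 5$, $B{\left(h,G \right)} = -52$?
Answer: $4 i \sqrt{3} \approx 6.9282 i$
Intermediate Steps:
$Q{\left(l \right)} = \frac{5}{3} - \frac{l}{3}$ ($Q{\left(l \right)} = - \frac{l - 5}{3} = - \frac{-5 + l}{3} = \frac{5}{3} - \frac{l}{3}$)
$\sqrt{B{\left(-32,4 \right)} + Q{\left(-7 \right)}} = \sqrt{-52 + \left(\frac{5}{3} - - \frac{7}{3}\right)} = \sqrt{-52 + \left(\frac{5}{3} + \frac{7}{3}\right)} = \sqrt{-52 + 4} = \sqrt{-48} = 4 i \sqrt{3}$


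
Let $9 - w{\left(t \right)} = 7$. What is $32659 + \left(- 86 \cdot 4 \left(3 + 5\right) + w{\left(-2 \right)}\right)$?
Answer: $29909$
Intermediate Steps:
$w{\left(t \right)} = 2$ ($w{\left(t \right)} = 9 - 7 = 2$)
$32659 + \left(- 86 \cdot 4 \left(3 + 5\right) + w{\left(-2 \right)}\right) = 32659 + \left(- 86 \cdot 4 \left(3 + 5\right) + 2\right) = 32659 + \left(- 86 \cdot 4 \cdot 8 + 2\right) = 32659 + \left(\left(-86\right) 32 + 2\right) = 32659 + \left(-2752 + 2\right) = 32659 - 2750 = 29909$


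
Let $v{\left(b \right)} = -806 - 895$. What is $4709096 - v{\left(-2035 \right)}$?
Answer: $4710797$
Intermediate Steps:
$v{\left(b \right)} = -1701$ ($v{\left(b \right)} = -806 - 895 = -1701$)
$4709096 - v{\left(-2035 \right)} = 4709096 - -1701 = 4709096 + 1701 = 4710797$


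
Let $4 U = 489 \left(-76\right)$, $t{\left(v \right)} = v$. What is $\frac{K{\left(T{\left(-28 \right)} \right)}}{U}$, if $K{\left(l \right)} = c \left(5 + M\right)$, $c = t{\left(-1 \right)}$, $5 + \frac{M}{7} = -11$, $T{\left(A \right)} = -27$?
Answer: $- \frac{107}{9291} \approx -0.011517$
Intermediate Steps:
$M = -112$ ($M = -35 + 7 \left(-11\right) = -35 - 77 = -112$)
$c = -1$
$K{\left(l \right)} = 107$ ($K{\left(l \right)} = - (5 - 112) = \left(-1\right) \left(-107\right) = 107$)
$U = -9291$ ($U = \frac{489 \left(-76\right)}{4} = \frac{1}{4} \left(-37164\right) = -9291$)
$\frac{K{\left(T{\left(-28 \right)} \right)}}{U} = \frac{107}{-9291} = 107 \left(- \frac{1}{9291}\right) = - \frac{107}{9291}$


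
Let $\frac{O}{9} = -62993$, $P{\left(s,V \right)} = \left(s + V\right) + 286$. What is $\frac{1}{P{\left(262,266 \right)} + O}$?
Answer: $- \frac{1}{566123} \approx -1.7664 \cdot 10^{-6}$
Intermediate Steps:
$P{\left(s,V \right)} = 286 + V + s$ ($P{\left(s,V \right)} = \left(V + s\right) + 286 = 286 + V + s$)
$O = -566937$ ($O = 9 \left(-62993\right) = -566937$)
$\frac{1}{P{\left(262,266 \right)} + O} = \frac{1}{\left(286 + 266 + 262\right) - 566937} = \frac{1}{814 - 566937} = \frac{1}{-566123} = - \frac{1}{566123}$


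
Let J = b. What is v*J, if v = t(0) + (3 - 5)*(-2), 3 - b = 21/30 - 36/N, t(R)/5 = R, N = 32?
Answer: 137/10 ≈ 13.700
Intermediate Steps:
t(R) = 5*R
b = 137/40 (b = 3 - (21/30 - 36/32) = 3 - (21*(1/30) - 36*1/32) = 3 - (7/10 - 9/8) = 3 - 1*(-17/40) = 3 + 17/40 = 137/40 ≈ 3.4250)
J = 137/40 ≈ 3.4250
v = 4 (v = 5*0 + (3 - 5)*(-2) = 0 - 2*(-2) = 0 + 4 = 4)
v*J = 4*(137/40) = 137/10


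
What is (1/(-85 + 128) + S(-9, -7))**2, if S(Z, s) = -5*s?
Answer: 2268036/1849 ≈ 1226.6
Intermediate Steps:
(1/(-85 + 128) + S(-9, -7))**2 = (1/(-85 + 128) - 5*(-7))**2 = (1/43 + 35)**2 = (1506/43)**2 = 2268036/1849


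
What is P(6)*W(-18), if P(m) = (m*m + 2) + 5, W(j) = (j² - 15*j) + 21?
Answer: 26445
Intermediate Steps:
W(j) = 21 + j² - 15*j
P(m) = 7 + m² (P(m) = (m² + 2) + 5 = (2 + m²) + 5 = 7 + m²)
P(6)*W(-18) = (7 + 6²)*(21 + (-18)² - 15*(-18)) = (7 + 36)*(21 + 324 + 270) = 43*615 = 26445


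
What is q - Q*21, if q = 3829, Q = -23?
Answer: 4312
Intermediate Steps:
q - Q*21 = 3829 - (-23)*21 = 3829 - 1*(-483) = 3829 + 483 = 4312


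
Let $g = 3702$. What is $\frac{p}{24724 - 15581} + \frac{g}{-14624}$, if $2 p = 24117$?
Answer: $\frac{71248059}{66853616} \approx 1.0657$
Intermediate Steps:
$p = \frac{24117}{2}$ ($p = \frac{1}{2} \cdot 24117 = \frac{24117}{2} \approx 12059.0$)
$\frac{p}{24724 - 15581} + \frac{g}{-14624} = \frac{24117}{2 \left(24724 - 15581\right)} + \frac{3702}{-14624} = \frac{24117}{2 \cdot 9143} + 3702 \left(- \frac{1}{14624}\right) = \frac{24117}{2} \cdot \frac{1}{9143} - \frac{1851}{7312} = \frac{24117}{18286} - \frac{1851}{7312} = \frac{71248059}{66853616}$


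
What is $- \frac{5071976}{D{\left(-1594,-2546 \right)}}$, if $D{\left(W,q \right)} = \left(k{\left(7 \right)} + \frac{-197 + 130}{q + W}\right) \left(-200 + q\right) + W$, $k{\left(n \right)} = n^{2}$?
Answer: $\frac{807614640}{21686027} \approx 37.241$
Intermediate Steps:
$D{\left(W,q \right)} = W + \left(-200 + q\right) \left(49 - \frac{67}{W + q}\right)$ ($D{\left(W,q \right)} = \left(7^{2} + \frac{-197 + 130}{q + W}\right) \left(-200 + q\right) + W = \left(49 - \frac{67}{W + q}\right) \left(-200 + q\right) + W = \left(-200 + q\right) \left(49 - \frac{67}{W + q}\right) + W = W + \left(-200 + q\right) \left(49 - \frac{67}{W + q}\right)$)
$- \frac{5071976}{D{\left(-1594,-2546 \right)}} = - \frac{5071976}{\frac{1}{-1594 - 2546} \left(13400 + \left(-1594\right)^{2} - -25121382 - -15621200 + 49 \left(-2546\right)^{2} + 50 \left(-1594\right) \left(-2546\right)\right)} = - \frac{5071976}{\frac{1}{-4140} \left(13400 + 2540836 + 25121382 + 15621200 + 49 \cdot 6482116 + 202916200\right)} = - \frac{5071976}{\left(- \frac{1}{4140}\right) \left(13400 + 2540836 + 25121382 + 15621200 + 317623684 + 202916200\right)} = - \frac{5071976}{\left(- \frac{1}{4140}\right) 563836702} = - \frac{5071976}{- \frac{281918351}{2070}} = \left(-5071976\right) \left(- \frac{2070}{281918351}\right) = \frac{807614640}{21686027}$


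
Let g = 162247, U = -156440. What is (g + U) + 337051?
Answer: 342858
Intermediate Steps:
(g + U) + 337051 = (162247 - 156440) + 337051 = 5807 + 337051 = 342858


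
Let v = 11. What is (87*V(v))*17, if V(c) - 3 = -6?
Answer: -4437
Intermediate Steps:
V(c) = -3 (V(c) = 3 - 6 = -3)
(87*V(v))*17 = (87*(-3))*17 = -261*17 = -4437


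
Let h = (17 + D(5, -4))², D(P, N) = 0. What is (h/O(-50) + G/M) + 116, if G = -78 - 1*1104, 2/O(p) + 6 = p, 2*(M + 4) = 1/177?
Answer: -10867612/1415 ≈ -7680.3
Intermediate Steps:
M = -1415/354 (M = -4 + (½)/177 = -4 + (½)*(1/177) = -4 + 1/354 = -1415/354 ≈ -3.9972)
O(p) = 2/(-6 + p)
h = 289 (h = (17 + 0)² = 17² = 289)
G = -1182 (G = -78 - 1104 = -1182)
(h/O(-50) + G/M) + 116 = (289/((2/(-6 - 50))) - 1182/(-1415/354)) + 116 = (289/((2/(-56))) - 1182*(-354/1415)) + 116 = (289/((2*(-1/56))) + 418428/1415) + 116 = (289/(-1/28) + 418428/1415) + 116 = (289*(-28) + 418428/1415) + 116 = (-8092 + 418428/1415) + 116 = -11031752/1415 + 116 = -10867612/1415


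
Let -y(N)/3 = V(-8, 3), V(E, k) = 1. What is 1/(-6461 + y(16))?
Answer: -1/6464 ≈ -0.00015470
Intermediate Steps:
y(N) = -3 (y(N) = -3*1 = -3)
1/(-6461 + y(16)) = 1/(-6461 - 3) = 1/(-6464) = -1/6464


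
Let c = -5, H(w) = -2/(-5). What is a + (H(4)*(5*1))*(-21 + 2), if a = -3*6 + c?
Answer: -61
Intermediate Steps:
H(w) = ⅖ (H(w) = -2*(-⅕) = ⅖)
a = -23 (a = -3*6 - 5 = -18 - 5 = -23)
a + (H(4)*(5*1))*(-21 + 2) = -23 + (2*(5*1)/5)*(-21 + 2) = -23 + ((⅖)*5)*(-19) = -23 + 2*(-19) = -23 - 38 = -61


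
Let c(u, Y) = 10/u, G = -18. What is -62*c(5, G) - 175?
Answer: -299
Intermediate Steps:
-62*c(5, G) - 175 = -620/5 - 175 = -62*2 - 175 = -124 - 175 = -299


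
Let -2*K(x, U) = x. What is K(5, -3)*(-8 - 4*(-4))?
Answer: -20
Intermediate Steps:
K(x, U) = -x/2
K(5, -3)*(-8 - 4*(-4)) = (-½*5)*(-8 - 4*(-4)) = -5*(-8 + 16)/2 = -5/2*8 = -20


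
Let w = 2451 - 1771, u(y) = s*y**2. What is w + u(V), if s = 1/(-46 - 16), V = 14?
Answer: 20982/31 ≈ 676.84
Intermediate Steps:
s = -1/62 (s = 1/(-62) = -1/62 ≈ -0.016129)
u(y) = -y**2/62
w = 680
w + u(V) = 680 - 1/62*14**2 = 680 - 1/62*196 = 680 - 98/31 = 20982/31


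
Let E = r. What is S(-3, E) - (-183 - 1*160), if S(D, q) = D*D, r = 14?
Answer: 352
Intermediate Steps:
E = 14
S(D, q) = D²
S(-3, E) - (-183 - 1*160) = (-3)² - (-183 - 1*160) = 9 - (-183 - 160) = 9 - 1*(-343) = 9 + 343 = 352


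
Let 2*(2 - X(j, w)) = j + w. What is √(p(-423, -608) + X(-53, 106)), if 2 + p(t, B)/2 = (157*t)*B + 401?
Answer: 11*√2669638/2 ≈ 8986.5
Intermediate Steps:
X(j, w) = 2 - j/2 - w/2 (X(j, w) = 2 - (j + w)/2 = 2 + (-j/2 - w/2) = 2 - j/2 - w/2)
p(t, B) = 798 + 314*B*t (p(t, B) = -4 + 2*((157*t)*B + 401) = -4 + 2*(157*B*t + 401) = -4 + 2*(401 + 157*B*t) = -4 + (802 + 314*B*t) = 798 + 314*B*t)
√(p(-423, -608) + X(-53, 106)) = √((798 + 314*(-608)*(-423)) + (2 - ½*(-53) - ½*106)) = √((798 + 80755776) + (2 + 53/2 - 53)) = √(80756574 - 49/2) = √(161513099/2) = 11*√2669638/2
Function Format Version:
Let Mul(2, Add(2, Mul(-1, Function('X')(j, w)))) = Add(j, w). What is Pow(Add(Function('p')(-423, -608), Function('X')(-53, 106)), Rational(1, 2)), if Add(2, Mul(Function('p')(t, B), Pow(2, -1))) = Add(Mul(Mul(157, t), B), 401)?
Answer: Mul(Rational(11, 2), Pow(2669638, Rational(1, 2))) ≈ 8986.5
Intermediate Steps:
Function('X')(j, w) = Add(2, Mul(Rational(-1, 2), j), Mul(Rational(-1, 2), w)) (Function('X')(j, w) = Add(2, Mul(Rational(-1, 2), Add(j, w))) = Add(2, Add(Mul(Rational(-1, 2), j), Mul(Rational(-1, 2), w))) = Add(2, Mul(Rational(-1, 2), j), Mul(Rational(-1, 2), w)))
Function('p')(t, B) = Add(798, Mul(314, B, t)) (Function('p')(t, B) = Add(-4, Mul(2, Add(Mul(Mul(157, t), B), 401))) = Add(-4, Mul(2, Add(Mul(157, B, t), 401))) = Add(-4, Mul(2, Add(401, Mul(157, B, t)))) = Add(-4, Add(802, Mul(314, B, t))) = Add(798, Mul(314, B, t)))
Pow(Add(Function('p')(-423, -608), Function('X')(-53, 106)), Rational(1, 2)) = Pow(Add(Add(798, Mul(314, -608, -423)), Add(2, Mul(Rational(-1, 2), -53), Mul(Rational(-1, 2), 106))), Rational(1, 2)) = Pow(Add(Add(798, 80755776), Add(2, Rational(53, 2), -53)), Rational(1, 2)) = Pow(Add(80756574, Rational(-49, 2)), Rational(1, 2)) = Pow(Rational(161513099, 2), Rational(1, 2)) = Mul(Rational(11, 2), Pow(2669638, Rational(1, 2)))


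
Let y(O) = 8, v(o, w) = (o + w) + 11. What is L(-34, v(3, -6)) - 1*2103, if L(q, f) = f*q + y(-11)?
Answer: -2367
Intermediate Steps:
v(o, w) = 11 + o + w
L(q, f) = 8 + f*q (L(q, f) = f*q + 8 = 8 + f*q)
L(-34, v(3, -6)) - 1*2103 = (8 + (11 + 3 - 6)*(-34)) - 1*2103 = (8 + 8*(-34)) - 2103 = (8 - 272) - 2103 = -264 - 2103 = -2367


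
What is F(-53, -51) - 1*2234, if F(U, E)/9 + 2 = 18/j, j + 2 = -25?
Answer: -2258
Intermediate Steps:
j = -27 (j = -2 - 25 = -27)
F(U, E) = -24 (F(U, E) = -18 + 9*(18/(-27)) = -18 + 9*(18*(-1/27)) = -18 + 9*(-⅔) = -18 - 6 = -24)
F(-53, -51) - 1*2234 = -24 - 1*2234 = -24 - 2234 = -2258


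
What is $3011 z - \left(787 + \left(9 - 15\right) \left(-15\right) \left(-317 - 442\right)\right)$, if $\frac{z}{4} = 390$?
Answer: $4764683$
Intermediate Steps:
$z = 1560$ ($z = 4 \cdot 390 = 1560$)
$3011 z - \left(787 + \left(9 - 15\right) \left(-15\right) \left(-317 - 442\right)\right) = 3011 \cdot 1560 - \left(787 + \left(9 - 15\right) \left(-15\right) \left(-317 - 442\right)\right) = 4697160 - \left(787 + \left(-6\right) \left(-15\right) \left(-759\right)\right) = 4697160 - \left(787 + 90 \left(-759\right)\right) = 4697160 - \left(787 - 68310\right) = 4697160 - -67523 = 4697160 + 67523 = 4764683$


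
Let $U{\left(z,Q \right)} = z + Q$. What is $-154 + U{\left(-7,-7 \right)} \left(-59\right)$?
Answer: $672$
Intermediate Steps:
$U{\left(z,Q \right)} = Q + z$
$-154 + U{\left(-7,-7 \right)} \left(-59\right) = -154 + \left(-7 - 7\right) \left(-59\right) = -154 - -826 = -154 + 826 = 672$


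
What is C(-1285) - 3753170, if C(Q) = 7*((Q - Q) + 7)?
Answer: -3753121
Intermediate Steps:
C(Q) = 49 (C(Q) = 7*(0 + 7) = 7*7 = 49)
C(-1285) - 3753170 = 49 - 3753170 = -3753121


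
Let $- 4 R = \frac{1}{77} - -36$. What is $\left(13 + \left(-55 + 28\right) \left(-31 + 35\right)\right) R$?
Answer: $\frac{263435}{308} \approx 855.31$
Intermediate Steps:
$R = - \frac{2773}{308}$ ($R = - \frac{\frac{1}{77} - -36}{4} = - \frac{\frac{1}{77} + 36}{4} = \left(- \frac{1}{4}\right) \frac{2773}{77} = - \frac{2773}{308} \approx -9.0033$)
$\left(13 + \left(-55 + 28\right) \left(-31 + 35\right)\right) R = \left(13 + \left(-55 + 28\right) \left(-31 + 35\right)\right) \left(- \frac{2773}{308}\right) = \left(13 - 108\right) \left(- \frac{2773}{308}\right) = \left(-95\right) \left(- \frac{2773}{308}\right) = \frac{263435}{308}$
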